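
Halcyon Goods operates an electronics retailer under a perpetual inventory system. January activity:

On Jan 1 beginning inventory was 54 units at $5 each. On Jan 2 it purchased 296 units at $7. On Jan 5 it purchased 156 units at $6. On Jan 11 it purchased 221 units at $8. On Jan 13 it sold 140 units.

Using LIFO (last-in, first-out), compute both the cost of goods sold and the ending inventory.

COGS = $1,120; ending inventory = $3,926

Jan 13, 140 sold [LIFO — newest first]: 140 @ $8 = $1,120
Ending inventory: 54 @ $5 + 296 @ $7 + 156 @ $6 + 81 @ $8 = $3,926
Check: goods available $5,046 = COGS $1,120 + ending $3,926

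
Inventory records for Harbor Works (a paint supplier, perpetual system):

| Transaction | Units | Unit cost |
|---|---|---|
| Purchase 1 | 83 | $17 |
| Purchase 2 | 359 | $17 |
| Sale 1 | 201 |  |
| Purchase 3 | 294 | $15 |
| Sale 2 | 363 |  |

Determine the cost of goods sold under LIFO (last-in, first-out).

Sale 1 (201) [LIFO — newest first]: 201 @ $17 = $3,417
Sale 2 (363) [LIFO — newest first]: 294 @ $15 + 69 @ $17 = $5,583
Total COGS = $3,417 + $5,583 = $9,000
Ending inventory: 83 @ $17 + 89 @ $17 = $2,924
Check: goods available $11,924 = COGS $9,000 + ending $2,924

COGS = $9,000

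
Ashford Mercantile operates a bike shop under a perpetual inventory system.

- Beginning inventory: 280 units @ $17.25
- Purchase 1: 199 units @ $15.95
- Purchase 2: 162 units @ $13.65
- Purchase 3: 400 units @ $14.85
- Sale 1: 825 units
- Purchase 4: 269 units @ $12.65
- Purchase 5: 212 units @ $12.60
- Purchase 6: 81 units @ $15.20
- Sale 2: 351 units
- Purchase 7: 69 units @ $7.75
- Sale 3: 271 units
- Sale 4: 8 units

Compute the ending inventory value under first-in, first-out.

Ending inventory = $2,610.15

Sale 1 (825) [FIFO — oldest first]: 280 @ $17.25 + 199 @ $15.95 + 162 @ $13.65 + 184 @ $14.85 = $12,947.75
Sale 2 (351) [FIFO — oldest first]: 216 @ $14.85 + 135 @ $12.65 = $4,915.35
Sale 3 (271) [FIFO — oldest first]: 134 @ $12.65 + 137 @ $12.60 = $3,421.30
Sale 4 (8) [FIFO — oldest first]: 8 @ $12.60 = $100.80
Total COGS = $12,947.75 + $4,915.35 + $3,421.30 + $100.80 = $21,385.20
Ending inventory: 67 @ $12.60 + 81 @ $15.20 + 69 @ $7.75 = $2,610.15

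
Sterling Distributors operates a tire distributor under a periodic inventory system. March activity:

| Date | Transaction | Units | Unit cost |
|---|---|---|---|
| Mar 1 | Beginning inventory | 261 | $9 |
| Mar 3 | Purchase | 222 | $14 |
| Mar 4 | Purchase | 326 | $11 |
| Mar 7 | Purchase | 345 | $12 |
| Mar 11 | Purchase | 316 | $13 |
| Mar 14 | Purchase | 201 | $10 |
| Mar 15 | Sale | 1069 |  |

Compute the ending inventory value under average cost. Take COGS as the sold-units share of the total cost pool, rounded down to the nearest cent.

Mar 15, sell 1069: 1069/1671 × $19,301.00 → $12,347.55
Ending inventory (cost pool remaining) = $6,953.45
Check: goods available $19,301.00 = COGS $12,347.55 + ending $6,953.45

Ending inventory = $6,953.45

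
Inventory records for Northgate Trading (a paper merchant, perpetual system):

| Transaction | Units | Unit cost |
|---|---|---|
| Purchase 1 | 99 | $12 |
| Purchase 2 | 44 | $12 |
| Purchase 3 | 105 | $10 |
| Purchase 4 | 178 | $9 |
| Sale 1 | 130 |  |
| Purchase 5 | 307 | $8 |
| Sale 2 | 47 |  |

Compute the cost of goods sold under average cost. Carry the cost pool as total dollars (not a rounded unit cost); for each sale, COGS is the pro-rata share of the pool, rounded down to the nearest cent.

After Purchase 1: 99 on hand, pool $1,188.00 (≈ $12.0000 each)
After Purchase 2: 143 on hand, pool $1,716.00 (≈ $12.0000 each)
After Purchase 3: 248 on hand, pool $2,766.00 (≈ $11.1532 each)
After Purchase 4: 426 on hand, pool $4,368.00 (≈ $10.2535 each)
Sale 1, sell 130: 130/426 × $4,368.00 → $1,332.95
After Purchase 5: 603 on hand, pool $5,491.05 (≈ $9.1062 each)
Sale 2, sell 47: 47/603 × $5,491.05 → $427.99
Total COGS = $1,332.95 + $427.99 = $1,760.94
Ending inventory (cost pool remaining) = $5,063.06
Check: goods available $6,824.00 = COGS $1,760.94 + ending $5,063.06

COGS = $1,760.94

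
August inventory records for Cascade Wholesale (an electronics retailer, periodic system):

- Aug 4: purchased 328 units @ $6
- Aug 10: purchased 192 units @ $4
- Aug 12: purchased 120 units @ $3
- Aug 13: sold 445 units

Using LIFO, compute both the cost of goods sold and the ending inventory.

Aug 13, 445 sold [LIFO — newest first]: 120 @ $3 + 192 @ $4 + 133 @ $6 = $1,926
Ending inventory: 195 @ $6 = $1,170

COGS = $1,926; ending inventory = $1,170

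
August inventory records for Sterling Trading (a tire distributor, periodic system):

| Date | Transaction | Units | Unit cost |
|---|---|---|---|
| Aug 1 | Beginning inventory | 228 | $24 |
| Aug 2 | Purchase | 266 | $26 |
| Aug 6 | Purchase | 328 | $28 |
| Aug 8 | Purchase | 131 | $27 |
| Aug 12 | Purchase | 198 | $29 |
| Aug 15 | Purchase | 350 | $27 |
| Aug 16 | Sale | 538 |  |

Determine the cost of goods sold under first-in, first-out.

COGS = $13,620

Aug 16, 538 sold [FIFO — oldest first]: 228 @ $24 + 266 @ $26 + 44 @ $28 = $13,620
Ending inventory: 284 @ $28 + 131 @ $27 + 198 @ $29 + 350 @ $27 = $26,681
Check: goods available $40,301 = COGS $13,620 + ending $26,681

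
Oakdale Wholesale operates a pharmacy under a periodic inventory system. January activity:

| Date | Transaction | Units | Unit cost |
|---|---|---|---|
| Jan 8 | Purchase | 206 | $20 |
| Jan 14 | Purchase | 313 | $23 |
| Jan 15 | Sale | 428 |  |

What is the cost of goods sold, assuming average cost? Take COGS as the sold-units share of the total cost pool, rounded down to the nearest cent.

COGS = $9,334.35

Jan 15, sell 428: 428/519 × $11,319.00 → $9,334.35
Ending inventory (cost pool remaining) = $1,984.65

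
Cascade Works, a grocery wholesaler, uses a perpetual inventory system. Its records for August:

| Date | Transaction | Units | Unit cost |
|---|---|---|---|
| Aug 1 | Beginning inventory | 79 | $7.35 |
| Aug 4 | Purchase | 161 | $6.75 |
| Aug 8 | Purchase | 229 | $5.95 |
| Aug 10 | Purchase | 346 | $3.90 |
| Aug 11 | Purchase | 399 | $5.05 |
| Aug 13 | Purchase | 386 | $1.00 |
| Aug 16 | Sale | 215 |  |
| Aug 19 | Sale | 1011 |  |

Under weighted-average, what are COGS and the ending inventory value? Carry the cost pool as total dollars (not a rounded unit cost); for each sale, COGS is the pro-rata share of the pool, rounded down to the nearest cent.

COGS = $5,195.40; ending inventory = $1,584.90

After Aug 1: 79 on hand, pool $580.65 (≈ $7.3500 each)
After Aug 4: 240 on hand, pool $1,667.40 (≈ $6.9475 each)
After Aug 8: 469 on hand, pool $3,029.95 (≈ $6.4604 each)
After Aug 10: 815 on hand, pool $4,379.35 (≈ $5.3734 each)
After Aug 11: 1214 on hand, pool $6,394.30 (≈ $5.2671 each)
After Aug 13: 1600 on hand, pool $6,780.30 (≈ $4.2377 each)
Aug 16, sell 215: 215/1600 × $6,780.30 → $911.10
Aug 19, sell 1011: 1011/1385 × $5,869.20 → $4,284.30
Total COGS = $911.10 + $4,284.30 = $5,195.40
Ending inventory (cost pool remaining) = $1,584.90
Check: goods available $6,780.30 = COGS $5,195.40 + ending $1,584.90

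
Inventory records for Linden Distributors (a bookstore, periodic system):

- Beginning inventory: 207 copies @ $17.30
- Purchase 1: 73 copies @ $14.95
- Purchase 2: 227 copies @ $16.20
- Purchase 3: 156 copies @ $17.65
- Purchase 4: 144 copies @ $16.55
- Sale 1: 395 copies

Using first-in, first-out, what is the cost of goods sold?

COGS = $6,535.45

Sale 1 (395) [FIFO — oldest first]: 207 @ $17.30 + 73 @ $14.95 + 115 @ $16.20 = $6,535.45
Ending inventory: 112 @ $16.20 + 156 @ $17.65 + 144 @ $16.55 = $6,951.00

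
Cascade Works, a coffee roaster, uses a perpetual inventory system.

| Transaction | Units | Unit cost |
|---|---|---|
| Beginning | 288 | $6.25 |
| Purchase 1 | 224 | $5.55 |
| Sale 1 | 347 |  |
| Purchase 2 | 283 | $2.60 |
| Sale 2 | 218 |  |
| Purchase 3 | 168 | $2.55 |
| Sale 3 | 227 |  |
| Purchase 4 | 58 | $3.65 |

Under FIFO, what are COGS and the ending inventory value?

Sale 1 (347) [FIFO — oldest first]: 288 @ $6.25 + 59 @ $5.55 = $2,127.45
Sale 2 (218) [FIFO — oldest first]: 165 @ $5.55 + 53 @ $2.60 = $1,053.55
Sale 3 (227) [FIFO — oldest first]: 227 @ $2.60 = $590.20
Total COGS = $2,127.45 + $1,053.55 + $590.20 = $3,771.20
Ending inventory: 3 @ $2.60 + 168 @ $2.55 + 58 @ $3.65 = $647.90

COGS = $3,771.20; ending inventory = $647.90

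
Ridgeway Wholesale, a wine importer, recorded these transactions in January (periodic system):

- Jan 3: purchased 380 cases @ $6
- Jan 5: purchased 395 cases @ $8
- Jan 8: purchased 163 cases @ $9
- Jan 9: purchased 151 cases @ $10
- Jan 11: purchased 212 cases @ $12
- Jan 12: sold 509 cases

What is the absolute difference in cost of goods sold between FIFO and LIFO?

FIFO COGS: 380 @ $6 + 129 @ $8 = $3,312
LIFO COGS: 212 @ $12 + 151 @ $10 + 146 @ $9 = $5,368
Difference = |$3,312 − $5,368| = $2,056

$2,056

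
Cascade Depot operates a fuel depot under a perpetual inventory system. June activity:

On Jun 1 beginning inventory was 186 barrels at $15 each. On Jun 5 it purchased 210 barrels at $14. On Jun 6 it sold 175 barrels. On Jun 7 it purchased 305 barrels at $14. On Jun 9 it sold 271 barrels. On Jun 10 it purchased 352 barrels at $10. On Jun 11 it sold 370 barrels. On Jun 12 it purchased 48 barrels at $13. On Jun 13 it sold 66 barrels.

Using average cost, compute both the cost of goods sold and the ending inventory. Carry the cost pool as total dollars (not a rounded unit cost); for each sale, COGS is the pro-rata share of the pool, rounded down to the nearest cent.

After Jun 1: 186 on hand, pool $2,790.00 (≈ $15.0000 each)
After Jun 5: 396 on hand, pool $5,730.00 (≈ $14.4697 each)
Jun 6, sell 175: 175/396 × $5,730.00 → $2,532.19
After Jun 7: 526 on hand, pool $7,467.81 (≈ $14.1974 each)
Jun 9, sell 271: 271/526 × $7,467.81 → $3,847.48
After Jun 10: 607 on hand, pool $7,140.33 (≈ $11.7633 each)
Jun 11, sell 370: 370/607 × $7,140.33 → $4,352.42
After Jun 12: 285 on hand, pool $3,411.91 (≈ $11.9716 each)
Jun 13, sell 66: 66/285 × $3,411.91 → $790.12
Total COGS = $2,532.19 + $3,847.48 + $4,352.42 + $790.12 = $11,522.21
Ending inventory (cost pool remaining) = $2,621.79

COGS = $11,522.21; ending inventory = $2,621.79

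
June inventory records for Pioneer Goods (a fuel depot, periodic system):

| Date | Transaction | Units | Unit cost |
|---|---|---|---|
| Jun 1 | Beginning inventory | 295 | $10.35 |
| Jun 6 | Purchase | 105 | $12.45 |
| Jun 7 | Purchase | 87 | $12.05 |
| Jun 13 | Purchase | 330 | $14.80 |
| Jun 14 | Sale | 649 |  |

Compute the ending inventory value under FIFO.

Jun 14, 649 sold [FIFO — oldest first]: 295 @ $10.35 + 105 @ $12.45 + 87 @ $12.05 + 162 @ $14.80 = $7,806.45
Ending inventory: 168 @ $14.80 = $2,486.40
Check: goods available $10,292.85 = COGS $7,806.45 + ending $2,486.40

Ending inventory = $2,486.40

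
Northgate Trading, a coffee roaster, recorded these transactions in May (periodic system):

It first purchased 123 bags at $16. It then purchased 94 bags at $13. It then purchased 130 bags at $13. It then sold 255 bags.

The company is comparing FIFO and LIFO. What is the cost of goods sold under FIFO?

COGS = $3,684

FIFO COGS: 123 @ $16 + 94 @ $13 + 38 @ $13 = $3,684
LIFO COGS: 130 @ $13 + 94 @ $13 + 31 @ $16 = $3,408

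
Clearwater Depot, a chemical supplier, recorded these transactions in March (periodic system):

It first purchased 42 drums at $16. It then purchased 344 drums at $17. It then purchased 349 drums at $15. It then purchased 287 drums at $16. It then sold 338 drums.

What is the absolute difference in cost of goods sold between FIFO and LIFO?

FIFO COGS: 42 @ $16 + 296 @ $17 = $5,704
LIFO COGS: 287 @ $16 + 51 @ $15 = $5,357
Difference = |$5,704 − $5,357| = $347

$347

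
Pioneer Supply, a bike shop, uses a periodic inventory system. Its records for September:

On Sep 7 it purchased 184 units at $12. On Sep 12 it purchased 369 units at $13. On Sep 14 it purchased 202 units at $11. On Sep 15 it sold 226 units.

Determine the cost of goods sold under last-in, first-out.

COGS = $2,534

Sep 15, 226 sold [LIFO — newest first]: 202 @ $11 + 24 @ $13 = $2,534
Ending inventory: 184 @ $12 + 345 @ $13 = $6,693
Check: goods available $9,227 = COGS $2,534 + ending $6,693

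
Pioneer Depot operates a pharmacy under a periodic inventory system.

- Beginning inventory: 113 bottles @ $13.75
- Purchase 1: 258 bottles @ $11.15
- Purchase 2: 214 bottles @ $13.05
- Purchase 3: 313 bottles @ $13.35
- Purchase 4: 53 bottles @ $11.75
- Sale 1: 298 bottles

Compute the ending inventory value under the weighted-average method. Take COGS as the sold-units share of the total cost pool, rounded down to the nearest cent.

Sale 1, sell 298: 298/951 × $12,024.45 → $3,767.91
Ending inventory (cost pool remaining) = $8,256.54
Check: goods available $12,024.45 = COGS $3,767.91 + ending $8,256.54

Ending inventory = $8,256.54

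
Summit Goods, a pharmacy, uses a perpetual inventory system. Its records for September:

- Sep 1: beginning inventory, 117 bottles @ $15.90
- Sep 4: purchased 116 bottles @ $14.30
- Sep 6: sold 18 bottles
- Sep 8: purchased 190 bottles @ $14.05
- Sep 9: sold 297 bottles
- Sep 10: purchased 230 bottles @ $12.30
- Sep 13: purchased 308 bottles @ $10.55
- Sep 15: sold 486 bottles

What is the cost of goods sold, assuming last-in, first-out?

Sep 6, 18 sold [LIFO — newest first]: 18 @ $14.30 = $257.40
Sep 9, 297 sold [LIFO — newest first]: 190 @ $14.05 + 98 @ $14.30 + 9 @ $15.90 = $4,214.00
Sep 15, 486 sold [LIFO — newest first]: 308 @ $10.55 + 178 @ $12.30 = $5,438.80
Total COGS = $257.40 + $4,214.00 + $5,438.80 = $9,910.20
Ending inventory: 108 @ $15.90 + 52 @ $12.30 = $2,356.80

COGS = $9,910.20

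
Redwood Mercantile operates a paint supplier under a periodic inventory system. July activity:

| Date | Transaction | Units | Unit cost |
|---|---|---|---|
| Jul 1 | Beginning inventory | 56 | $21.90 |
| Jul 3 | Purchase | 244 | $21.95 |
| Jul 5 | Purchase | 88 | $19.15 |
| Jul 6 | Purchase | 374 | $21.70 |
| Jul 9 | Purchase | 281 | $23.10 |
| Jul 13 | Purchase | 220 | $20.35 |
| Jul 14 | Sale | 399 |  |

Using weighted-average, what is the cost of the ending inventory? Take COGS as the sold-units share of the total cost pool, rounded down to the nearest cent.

Ending inventory = $18,710.63

Jul 14, sell 399: 399/1263 × $27,351.30 → $8,640.67
Ending inventory (cost pool remaining) = $18,710.63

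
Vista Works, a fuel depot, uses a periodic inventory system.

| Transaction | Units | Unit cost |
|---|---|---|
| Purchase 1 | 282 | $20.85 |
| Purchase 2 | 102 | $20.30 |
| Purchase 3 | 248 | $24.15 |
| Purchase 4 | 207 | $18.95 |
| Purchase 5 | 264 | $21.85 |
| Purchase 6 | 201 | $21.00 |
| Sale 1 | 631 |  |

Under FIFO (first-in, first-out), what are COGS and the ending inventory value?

Sale 1 (631) [FIFO — oldest first]: 282 @ $20.85 + 102 @ $20.30 + 247 @ $24.15 = $13,915.35
Ending inventory: 1 @ $24.15 + 207 @ $18.95 + 264 @ $21.85 + 201 @ $21.00 = $13,936.20
Check: goods available $27,851.55 = COGS $13,915.35 + ending $13,936.20

COGS = $13,915.35; ending inventory = $13,936.20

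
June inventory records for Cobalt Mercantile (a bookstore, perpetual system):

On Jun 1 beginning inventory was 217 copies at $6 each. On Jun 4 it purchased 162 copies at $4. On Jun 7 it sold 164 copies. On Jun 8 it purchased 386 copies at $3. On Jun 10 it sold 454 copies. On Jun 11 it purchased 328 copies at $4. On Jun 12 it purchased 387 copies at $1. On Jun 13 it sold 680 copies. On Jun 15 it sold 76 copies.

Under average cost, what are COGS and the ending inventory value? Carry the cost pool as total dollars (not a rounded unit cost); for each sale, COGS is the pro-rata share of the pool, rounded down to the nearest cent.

After Jun 1: 217 on hand, pool $1,302.00 (≈ $6.0000 each)
After Jun 4: 379 on hand, pool $1,950.00 (≈ $5.1451 each)
Jun 7, sell 164: 164/379 × $1,950.00 → $843.79
After Jun 8: 601 on hand, pool $2,264.21 (≈ $3.7674 each)
Jun 10, sell 454: 454/601 × $2,264.21 → $1,710.40
After Jun 11: 475 on hand, pool $1,865.81 (≈ $3.9280 each)
After Jun 12: 862 on hand, pool $2,252.81 (≈ $2.6135 each)
Jun 13, sell 680: 680/862 × $2,252.81 → $1,777.15
Jun 15, sell 76: 76/182 × $475.66 → $198.62
Total COGS = $843.79 + $1,710.40 + $1,777.15 + $198.62 = $4,529.96
Ending inventory (cost pool remaining) = $277.04

COGS = $4,529.96; ending inventory = $277.04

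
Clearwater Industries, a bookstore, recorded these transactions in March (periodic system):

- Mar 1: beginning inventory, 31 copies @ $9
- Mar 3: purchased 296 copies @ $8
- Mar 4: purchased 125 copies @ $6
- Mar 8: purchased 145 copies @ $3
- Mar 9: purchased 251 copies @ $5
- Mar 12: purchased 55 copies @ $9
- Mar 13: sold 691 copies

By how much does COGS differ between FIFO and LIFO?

FIFO COGS: 31 @ $9 + 296 @ $8 + 125 @ $6 + 145 @ $3 + 94 @ $5 = $4,302
LIFO COGS: 55 @ $9 + 251 @ $5 + 145 @ $3 + 125 @ $6 + 115 @ $8 = $3,855
Difference = |$4,302 − $3,855| = $447

$447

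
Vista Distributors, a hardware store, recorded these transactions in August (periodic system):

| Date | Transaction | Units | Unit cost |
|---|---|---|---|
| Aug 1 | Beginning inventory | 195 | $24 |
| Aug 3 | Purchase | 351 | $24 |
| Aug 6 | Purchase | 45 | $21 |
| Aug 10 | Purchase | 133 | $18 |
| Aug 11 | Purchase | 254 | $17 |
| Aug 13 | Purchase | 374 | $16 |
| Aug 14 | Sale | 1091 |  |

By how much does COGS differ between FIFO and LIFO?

FIFO COGS: 195 @ $24 + 351 @ $24 + 45 @ $21 + 133 @ $18 + 254 @ $17 + 113 @ $16 = $22,569
LIFO COGS: 374 @ $16 + 254 @ $17 + 133 @ $18 + 45 @ $21 + 285 @ $24 = $20,481
Difference = |$22,569 − $20,481| = $2,088

$2,088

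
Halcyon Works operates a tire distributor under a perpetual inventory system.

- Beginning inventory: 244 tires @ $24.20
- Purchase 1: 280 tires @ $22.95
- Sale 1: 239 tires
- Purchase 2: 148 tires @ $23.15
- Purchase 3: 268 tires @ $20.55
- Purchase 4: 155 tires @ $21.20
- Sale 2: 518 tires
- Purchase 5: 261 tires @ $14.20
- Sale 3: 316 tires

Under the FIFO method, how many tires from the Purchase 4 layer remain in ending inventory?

22

Sale 1 (239) [FIFO — oldest first]: 239 @ $24.20 = $5,783.80
Sale 2 (518) [FIFO — oldest first]: 5 @ $24.20 + 280 @ $22.95 + 148 @ $23.15 + 85 @ $20.55 = $11,719.95
Sale 3 (316) [FIFO — oldest first]: 183 @ $20.55 + 133 @ $21.20 = $6,580.25
Total COGS = $5,783.80 + $11,719.95 + $6,580.25 = $24,084.00
Ending inventory: 22 @ $21.20 + 261 @ $14.20 = $4,172.60
Check: goods available $28,256.60 = COGS $24,084.00 + ending $4,172.60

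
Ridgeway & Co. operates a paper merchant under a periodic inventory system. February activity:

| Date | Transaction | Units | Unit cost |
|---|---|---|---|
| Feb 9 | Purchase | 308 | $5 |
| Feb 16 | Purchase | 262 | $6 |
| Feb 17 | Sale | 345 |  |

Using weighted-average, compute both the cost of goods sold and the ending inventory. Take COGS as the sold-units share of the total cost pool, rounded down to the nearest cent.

COGS = $1,883.57; ending inventory = $1,228.43

Feb 17, sell 345: 345/570 × $3,112.00 → $1,883.57
Ending inventory (cost pool remaining) = $1,228.43
Check: goods available $3,112.00 = COGS $1,883.57 + ending $1,228.43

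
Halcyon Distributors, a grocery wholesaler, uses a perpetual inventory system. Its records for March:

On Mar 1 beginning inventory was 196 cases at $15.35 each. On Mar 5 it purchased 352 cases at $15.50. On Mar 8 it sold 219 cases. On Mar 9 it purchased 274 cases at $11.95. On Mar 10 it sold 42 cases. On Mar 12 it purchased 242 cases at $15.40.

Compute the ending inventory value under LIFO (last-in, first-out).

Mar 8, 219 sold [LIFO — newest first]: 219 @ $15.50 = $3,394.50
Mar 10, 42 sold [LIFO — newest first]: 42 @ $11.95 = $501.90
Total COGS = $3,394.50 + $501.90 = $3,896.40
Ending inventory: 196 @ $15.35 + 133 @ $15.50 + 232 @ $11.95 + 242 @ $15.40 = $11,569.30

Ending inventory = $11,569.30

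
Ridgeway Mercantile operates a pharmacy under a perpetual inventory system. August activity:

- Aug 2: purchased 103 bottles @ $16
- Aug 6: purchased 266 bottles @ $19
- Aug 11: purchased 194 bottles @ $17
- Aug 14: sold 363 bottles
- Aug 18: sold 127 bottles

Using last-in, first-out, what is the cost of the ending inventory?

Aug 14, 363 sold [LIFO — newest first]: 194 @ $17 + 169 @ $19 = $6,509
Aug 18, 127 sold [LIFO — newest first]: 97 @ $19 + 30 @ $16 = $2,323
Total COGS = $6,509 + $2,323 = $8,832
Ending inventory: 73 @ $16 = $1,168

Ending inventory = $1,168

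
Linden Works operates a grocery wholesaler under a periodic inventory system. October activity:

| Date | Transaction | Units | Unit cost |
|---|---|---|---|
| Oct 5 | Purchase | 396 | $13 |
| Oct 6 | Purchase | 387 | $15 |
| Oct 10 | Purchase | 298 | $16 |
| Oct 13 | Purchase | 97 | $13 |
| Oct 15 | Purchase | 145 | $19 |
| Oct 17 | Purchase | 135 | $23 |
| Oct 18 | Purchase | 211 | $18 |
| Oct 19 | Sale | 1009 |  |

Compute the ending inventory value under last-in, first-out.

Ending inventory = $9,108

Oct 19, 1009 sold [LIFO — newest first]: 211 @ $18 + 135 @ $23 + 145 @ $19 + 97 @ $13 + 298 @ $16 + 123 @ $15 = $17,532
Ending inventory: 396 @ $13 + 264 @ $15 = $9,108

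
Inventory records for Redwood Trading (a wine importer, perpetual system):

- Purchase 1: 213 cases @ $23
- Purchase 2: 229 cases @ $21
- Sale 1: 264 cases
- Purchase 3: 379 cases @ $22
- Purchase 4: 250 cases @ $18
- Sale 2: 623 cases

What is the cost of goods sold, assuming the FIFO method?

COGS = $19,234

Sale 1 (264) [FIFO — oldest first]: 213 @ $23 + 51 @ $21 = $5,970
Sale 2 (623) [FIFO — oldest first]: 178 @ $21 + 379 @ $22 + 66 @ $18 = $13,264
Total COGS = $5,970 + $13,264 = $19,234
Ending inventory: 184 @ $18 = $3,312
Check: goods available $22,546 = COGS $19,234 + ending $3,312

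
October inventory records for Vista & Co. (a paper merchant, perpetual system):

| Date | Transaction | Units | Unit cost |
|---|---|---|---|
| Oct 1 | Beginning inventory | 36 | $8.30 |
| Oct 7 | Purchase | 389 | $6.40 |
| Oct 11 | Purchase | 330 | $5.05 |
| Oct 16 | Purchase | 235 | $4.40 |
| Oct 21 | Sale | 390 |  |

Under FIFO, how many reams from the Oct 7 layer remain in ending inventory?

Oct 21, 390 sold [FIFO — oldest first]: 36 @ $8.30 + 354 @ $6.40 = $2,564.40
Ending inventory: 35 @ $6.40 + 330 @ $5.05 + 235 @ $4.40 = $2,924.50

35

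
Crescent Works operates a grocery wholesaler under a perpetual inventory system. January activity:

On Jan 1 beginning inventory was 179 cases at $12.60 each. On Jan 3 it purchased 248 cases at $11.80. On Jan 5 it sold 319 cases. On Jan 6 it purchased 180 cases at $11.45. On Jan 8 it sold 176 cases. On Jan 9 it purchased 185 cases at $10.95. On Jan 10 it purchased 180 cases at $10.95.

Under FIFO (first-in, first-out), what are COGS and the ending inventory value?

Jan 5, 319 sold [FIFO — oldest first]: 179 @ $12.60 + 140 @ $11.80 = $3,907.40
Jan 8, 176 sold [FIFO — oldest first]: 108 @ $11.80 + 68 @ $11.45 = $2,053.00
Total COGS = $3,907.40 + $2,053.00 = $5,960.40
Ending inventory: 112 @ $11.45 + 185 @ $10.95 + 180 @ $10.95 = $5,279.15
Check: goods available $11,239.55 = COGS $5,960.40 + ending $5,279.15

COGS = $5,960.40; ending inventory = $5,279.15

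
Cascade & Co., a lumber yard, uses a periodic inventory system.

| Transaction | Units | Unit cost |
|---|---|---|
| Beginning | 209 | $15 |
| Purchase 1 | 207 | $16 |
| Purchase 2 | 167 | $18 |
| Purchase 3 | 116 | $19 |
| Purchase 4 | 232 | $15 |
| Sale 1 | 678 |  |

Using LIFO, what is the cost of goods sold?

Sale 1 (678) [LIFO — newest first]: 232 @ $15 + 116 @ $19 + 167 @ $18 + 163 @ $16 = $11,298
Ending inventory: 209 @ $15 + 44 @ $16 = $3,839

COGS = $11,298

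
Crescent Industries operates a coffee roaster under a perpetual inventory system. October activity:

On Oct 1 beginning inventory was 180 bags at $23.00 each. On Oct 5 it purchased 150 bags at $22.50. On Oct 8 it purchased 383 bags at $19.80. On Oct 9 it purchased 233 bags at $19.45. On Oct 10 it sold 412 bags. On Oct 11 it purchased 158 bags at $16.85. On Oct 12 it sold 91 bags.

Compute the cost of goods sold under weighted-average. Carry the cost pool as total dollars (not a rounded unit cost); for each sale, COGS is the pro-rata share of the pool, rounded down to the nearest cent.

After Oct 1: 180 on hand, pool $4,140.00 (≈ $23.0000 each)
After Oct 5: 330 on hand, pool $7,515.00 (≈ $22.7727 each)
After Oct 8: 713 on hand, pool $15,098.40 (≈ $21.1759 each)
After Oct 9: 946 on hand, pool $19,630.25 (≈ $20.7508 each)
Oct 10, sell 412: 412/946 × $19,630.25 → $8,549.32
After Oct 11: 692 on hand, pool $13,743.23 (≈ $19.8602 each)
Oct 12, sell 91: 91/692 × $13,743.23 → $1,807.27
Total COGS = $8,549.32 + $1,807.27 = $10,356.59
Ending inventory (cost pool remaining) = $11,935.96

COGS = $10,356.59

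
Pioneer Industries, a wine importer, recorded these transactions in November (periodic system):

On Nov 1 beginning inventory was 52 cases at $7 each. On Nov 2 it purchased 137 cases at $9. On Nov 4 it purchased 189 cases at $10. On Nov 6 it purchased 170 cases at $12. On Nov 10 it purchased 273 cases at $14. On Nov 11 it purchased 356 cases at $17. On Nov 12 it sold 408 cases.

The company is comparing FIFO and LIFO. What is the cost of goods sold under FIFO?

FIFO COGS: 52 @ $7 + 137 @ $9 + 189 @ $10 + 30 @ $12 = $3,847
LIFO COGS: 356 @ $17 + 52 @ $14 = $6,780

COGS = $3,847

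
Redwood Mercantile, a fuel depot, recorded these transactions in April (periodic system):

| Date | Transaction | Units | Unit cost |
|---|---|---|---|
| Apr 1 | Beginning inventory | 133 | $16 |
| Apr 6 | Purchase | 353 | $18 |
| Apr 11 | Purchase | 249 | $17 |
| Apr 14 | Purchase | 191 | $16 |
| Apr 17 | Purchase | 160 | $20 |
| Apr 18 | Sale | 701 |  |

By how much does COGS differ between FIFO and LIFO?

$170

FIFO COGS: 133 @ $16 + 353 @ $18 + 215 @ $17 = $12,137
LIFO COGS: 160 @ $20 + 191 @ $16 + 249 @ $17 + 101 @ $18 = $12,307
Difference = |$12,137 − $12,307| = $170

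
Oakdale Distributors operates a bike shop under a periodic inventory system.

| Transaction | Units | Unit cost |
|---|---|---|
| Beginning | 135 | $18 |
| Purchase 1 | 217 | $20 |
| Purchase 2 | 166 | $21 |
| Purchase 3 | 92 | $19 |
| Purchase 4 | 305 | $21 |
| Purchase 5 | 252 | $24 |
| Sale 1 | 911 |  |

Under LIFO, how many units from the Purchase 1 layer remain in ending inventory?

121

Sale 1 (911) [LIFO — newest first]: 252 @ $24 + 305 @ $21 + 92 @ $19 + 166 @ $21 + 96 @ $20 = $19,607
Ending inventory: 135 @ $18 + 121 @ $20 = $4,850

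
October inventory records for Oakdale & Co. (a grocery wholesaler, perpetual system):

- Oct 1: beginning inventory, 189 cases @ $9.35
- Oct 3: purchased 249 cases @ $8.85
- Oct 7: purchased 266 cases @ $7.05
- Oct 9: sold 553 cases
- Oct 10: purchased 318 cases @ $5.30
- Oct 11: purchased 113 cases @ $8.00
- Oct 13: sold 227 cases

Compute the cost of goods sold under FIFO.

COGS = $6,248.90

Oct 9, 553 sold [FIFO — oldest first]: 189 @ $9.35 + 249 @ $8.85 + 115 @ $7.05 = $4,781.55
Oct 13, 227 sold [FIFO — oldest first]: 151 @ $7.05 + 76 @ $5.30 = $1,467.35
Total COGS = $4,781.55 + $1,467.35 = $6,248.90
Ending inventory: 242 @ $5.30 + 113 @ $8.00 = $2,186.60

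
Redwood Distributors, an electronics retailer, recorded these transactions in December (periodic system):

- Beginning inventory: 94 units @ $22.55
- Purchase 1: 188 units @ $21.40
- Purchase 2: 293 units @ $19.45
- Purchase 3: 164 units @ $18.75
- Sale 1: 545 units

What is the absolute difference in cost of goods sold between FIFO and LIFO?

$601.20

FIFO COGS: 94 @ $22.55 + 188 @ $21.40 + 263 @ $19.45 = $11,258.25
LIFO COGS: 164 @ $18.75 + 293 @ $19.45 + 88 @ $21.40 = $10,657.05
Difference = |$11,258.25 − $10,657.05| = $601.20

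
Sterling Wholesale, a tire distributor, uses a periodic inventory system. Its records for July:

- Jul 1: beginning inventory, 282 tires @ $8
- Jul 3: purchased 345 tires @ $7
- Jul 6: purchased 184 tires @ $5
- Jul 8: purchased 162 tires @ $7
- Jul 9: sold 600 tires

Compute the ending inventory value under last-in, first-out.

Jul 9, 600 sold [LIFO — newest first]: 162 @ $7 + 184 @ $5 + 254 @ $7 = $3,832
Ending inventory: 282 @ $8 + 91 @ $7 = $2,893

Ending inventory = $2,893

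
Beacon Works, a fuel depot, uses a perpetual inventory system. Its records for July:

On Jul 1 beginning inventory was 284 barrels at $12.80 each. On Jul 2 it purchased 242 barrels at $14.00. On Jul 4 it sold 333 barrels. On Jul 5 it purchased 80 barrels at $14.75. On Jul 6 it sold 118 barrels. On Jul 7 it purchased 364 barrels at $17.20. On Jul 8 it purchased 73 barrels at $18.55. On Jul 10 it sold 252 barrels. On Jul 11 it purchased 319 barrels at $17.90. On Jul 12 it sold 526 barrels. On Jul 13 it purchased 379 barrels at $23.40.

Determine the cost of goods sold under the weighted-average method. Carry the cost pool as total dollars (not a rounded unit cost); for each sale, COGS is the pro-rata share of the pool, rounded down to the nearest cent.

COGS = $19,245.92

After Jul 1: 284 on hand, pool $3,635.20 (≈ $12.8000 each)
After Jul 2: 526 on hand, pool $7,023.20 (≈ $13.3521 each)
Jul 4, sell 333: 333/526 × $7,023.20 → $4,446.24
After Jul 5: 273 on hand, pool $3,756.96 (≈ $13.7618 each)
Jul 6, sell 118: 118/273 × $3,756.96 → $1,623.88
After Jul 7: 519 on hand, pool $8,393.88 (≈ $16.1732 each)
After Jul 8: 592 on hand, pool $9,748.03 (≈ $16.4663 each)
Jul 10, sell 252: 252/592 × $9,748.03 → $4,149.49
After Jul 11: 659 on hand, pool $11,308.64 (≈ $17.1603 each)
Jul 12, sell 526: 526/659 × $11,308.64 → $9,026.31
After Jul 13: 512 on hand, pool $11,150.93 (≈ $21.7792 each)
Total COGS = $4,446.24 + $1,623.88 + $4,149.49 + $9,026.31 = $19,245.92
Ending inventory (cost pool remaining) = $11,150.93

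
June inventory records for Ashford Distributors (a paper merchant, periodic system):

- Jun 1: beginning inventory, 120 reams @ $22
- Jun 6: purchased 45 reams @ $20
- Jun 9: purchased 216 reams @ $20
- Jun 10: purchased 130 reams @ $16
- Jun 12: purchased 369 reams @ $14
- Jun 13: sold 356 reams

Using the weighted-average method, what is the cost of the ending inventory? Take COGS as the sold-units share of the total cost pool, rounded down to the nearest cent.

Ending inventory = $8,994.94

Jun 13, sell 356: 356/880 × $15,106.00 → $6,111.06
Ending inventory (cost pool remaining) = $8,994.94
Check: goods available $15,106.00 = COGS $6,111.06 + ending $8,994.94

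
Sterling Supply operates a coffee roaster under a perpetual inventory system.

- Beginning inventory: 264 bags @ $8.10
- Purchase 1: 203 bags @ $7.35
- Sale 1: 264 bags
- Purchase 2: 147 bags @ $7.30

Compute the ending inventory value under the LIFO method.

Ending inventory = $2,717.40

Sale 1 (264) [LIFO — newest first]: 203 @ $7.35 + 61 @ $8.10 = $1,986.15
Ending inventory: 203 @ $8.10 + 147 @ $7.30 = $2,717.40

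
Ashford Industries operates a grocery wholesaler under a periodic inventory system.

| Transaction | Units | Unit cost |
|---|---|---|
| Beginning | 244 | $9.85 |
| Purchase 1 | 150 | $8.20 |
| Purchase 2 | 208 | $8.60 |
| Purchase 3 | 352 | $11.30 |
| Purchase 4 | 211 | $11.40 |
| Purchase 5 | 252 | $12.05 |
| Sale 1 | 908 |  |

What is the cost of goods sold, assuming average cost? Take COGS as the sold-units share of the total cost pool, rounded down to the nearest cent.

COGS = $9,510.48

Sale 1, sell 908: 908/1417 × $14,841.80 → $9,510.48
Ending inventory (cost pool remaining) = $5,331.32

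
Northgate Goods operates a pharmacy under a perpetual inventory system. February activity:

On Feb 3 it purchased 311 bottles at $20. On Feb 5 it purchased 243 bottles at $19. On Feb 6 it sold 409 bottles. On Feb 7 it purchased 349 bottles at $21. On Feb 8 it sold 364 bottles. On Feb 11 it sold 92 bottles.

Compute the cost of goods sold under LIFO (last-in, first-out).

COGS = $17,406

Feb 6, 409 sold [LIFO — newest first]: 243 @ $19 + 166 @ $20 = $7,937
Feb 8, 364 sold [LIFO — newest first]: 349 @ $21 + 15 @ $20 = $7,629
Feb 11, 92 sold [LIFO — newest first]: 92 @ $20 = $1,840
Total COGS = $7,937 + $7,629 + $1,840 = $17,406
Ending inventory: 38 @ $20 = $760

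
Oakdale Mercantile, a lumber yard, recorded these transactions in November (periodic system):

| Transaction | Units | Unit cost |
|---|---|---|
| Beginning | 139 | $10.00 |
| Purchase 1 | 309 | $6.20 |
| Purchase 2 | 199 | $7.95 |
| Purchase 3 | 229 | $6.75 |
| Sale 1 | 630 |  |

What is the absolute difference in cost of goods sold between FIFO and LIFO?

$372.50

FIFO COGS: 139 @ $10.00 + 309 @ $6.20 + 182 @ $7.95 = $4,752.70
LIFO COGS: 229 @ $6.75 + 199 @ $7.95 + 202 @ $6.20 = $4,380.20
Difference = |$4,752.70 − $4,380.20| = $372.50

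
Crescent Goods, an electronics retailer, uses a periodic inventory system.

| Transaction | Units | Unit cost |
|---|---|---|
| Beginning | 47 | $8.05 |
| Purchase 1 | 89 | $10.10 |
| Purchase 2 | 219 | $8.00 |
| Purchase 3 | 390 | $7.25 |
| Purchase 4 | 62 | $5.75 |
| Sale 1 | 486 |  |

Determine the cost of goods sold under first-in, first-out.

Sale 1 (486) [FIFO — oldest first]: 47 @ $8.05 + 89 @ $10.10 + 219 @ $8.00 + 131 @ $7.25 = $3,979.00
Ending inventory: 259 @ $7.25 + 62 @ $5.75 = $2,234.25
Check: goods available $6,213.25 = COGS $3,979.00 + ending $2,234.25

COGS = $3,979.00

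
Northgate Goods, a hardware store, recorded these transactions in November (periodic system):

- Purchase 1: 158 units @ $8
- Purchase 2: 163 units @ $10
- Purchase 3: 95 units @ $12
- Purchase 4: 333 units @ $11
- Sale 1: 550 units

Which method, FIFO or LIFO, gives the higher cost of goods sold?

FIFO COGS: 158 @ $8 + 163 @ $10 + 95 @ $12 + 134 @ $11 = $5,508
LIFO COGS: 333 @ $11 + 95 @ $12 + 122 @ $10 = $6,023

LIFO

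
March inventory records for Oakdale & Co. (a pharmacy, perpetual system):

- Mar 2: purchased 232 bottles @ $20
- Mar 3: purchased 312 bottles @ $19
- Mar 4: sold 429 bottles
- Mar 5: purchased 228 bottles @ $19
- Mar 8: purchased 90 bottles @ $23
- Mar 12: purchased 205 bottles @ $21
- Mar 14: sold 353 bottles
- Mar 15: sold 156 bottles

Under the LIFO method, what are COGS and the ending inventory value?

Mar 4, 429 sold [LIFO — newest first]: 312 @ $19 + 117 @ $20 = $8,268
Mar 14, 353 sold [LIFO — newest first]: 205 @ $21 + 90 @ $23 + 58 @ $19 = $7,477
Mar 15, 156 sold [LIFO — newest first]: 156 @ $19 = $2,964
Total COGS = $8,268 + $7,477 + $2,964 = $18,709
Ending inventory: 115 @ $20 + 14 @ $19 = $2,566

COGS = $18,709; ending inventory = $2,566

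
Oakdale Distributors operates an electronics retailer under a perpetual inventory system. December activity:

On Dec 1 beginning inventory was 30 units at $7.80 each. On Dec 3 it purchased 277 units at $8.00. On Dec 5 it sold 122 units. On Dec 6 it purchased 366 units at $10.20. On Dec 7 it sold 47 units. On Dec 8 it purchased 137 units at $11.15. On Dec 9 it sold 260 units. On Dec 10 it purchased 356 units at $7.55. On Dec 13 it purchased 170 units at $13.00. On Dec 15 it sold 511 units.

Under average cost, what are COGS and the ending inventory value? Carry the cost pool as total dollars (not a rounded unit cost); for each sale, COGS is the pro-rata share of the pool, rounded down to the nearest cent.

COGS = $8,837.10; ending inventory = $3,771.45

After Dec 1: 30 on hand, pool $234.00 (≈ $7.8000 each)
After Dec 3: 307 on hand, pool $2,450.00 (≈ $7.9805 each)
Dec 5, sell 122: 122/307 × $2,450.00 → $973.61
After Dec 6: 551 on hand, pool $5,209.59 (≈ $9.4548 each)
Dec 7, sell 47: 47/551 × $5,209.59 → $444.37
After Dec 8: 641 on hand, pool $6,292.77 (≈ $9.8171 each)
Dec 9, sell 260: 260/641 × $6,292.77 → $2,552.44
After Dec 10: 737 on hand, pool $6,428.13 (≈ $8.7220 each)
After Dec 13: 907 on hand, pool $8,638.13 (≈ $9.5238 each)
Dec 15, sell 511: 511/907 × $8,638.13 → $4,866.68
Total COGS = $973.61 + $444.37 + $2,552.44 + $4,866.68 = $8,837.10
Ending inventory (cost pool remaining) = $3,771.45
Check: goods available $12,608.55 = COGS $8,837.10 + ending $3,771.45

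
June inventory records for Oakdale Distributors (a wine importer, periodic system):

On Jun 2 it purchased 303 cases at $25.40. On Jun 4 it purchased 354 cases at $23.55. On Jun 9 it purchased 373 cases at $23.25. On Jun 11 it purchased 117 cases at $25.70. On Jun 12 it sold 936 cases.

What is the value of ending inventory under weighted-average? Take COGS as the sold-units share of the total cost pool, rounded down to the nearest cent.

Jun 12, sell 936: 936/1147 × $27,712.05 → $22,614.19
Ending inventory (cost pool remaining) = $5,097.86

Ending inventory = $5,097.86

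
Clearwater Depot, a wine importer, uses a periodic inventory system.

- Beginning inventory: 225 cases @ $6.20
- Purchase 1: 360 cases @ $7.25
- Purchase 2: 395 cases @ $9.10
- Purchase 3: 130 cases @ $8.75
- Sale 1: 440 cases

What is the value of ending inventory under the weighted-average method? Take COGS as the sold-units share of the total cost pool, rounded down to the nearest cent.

Ending inventory = $5,273.69

Sale 1, sell 440: 440/1110 × $8,737.00 → $3,463.31
Ending inventory (cost pool remaining) = $5,273.69
Check: goods available $8,737.00 = COGS $3,463.31 + ending $5,273.69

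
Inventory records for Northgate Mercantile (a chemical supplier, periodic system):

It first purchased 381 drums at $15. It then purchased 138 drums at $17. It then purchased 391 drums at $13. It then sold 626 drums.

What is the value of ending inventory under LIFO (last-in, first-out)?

Ending inventory = $4,260

Sale 1 (626) [LIFO — newest first]: 391 @ $13 + 138 @ $17 + 97 @ $15 = $8,884
Ending inventory: 284 @ $15 = $4,260
Check: goods available $13,144 = COGS $8,884 + ending $4,260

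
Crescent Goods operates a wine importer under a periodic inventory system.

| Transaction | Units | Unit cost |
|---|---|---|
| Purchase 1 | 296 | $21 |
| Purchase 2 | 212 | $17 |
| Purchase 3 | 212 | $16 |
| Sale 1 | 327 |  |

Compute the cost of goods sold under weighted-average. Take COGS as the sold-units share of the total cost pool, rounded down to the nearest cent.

COGS = $6,000.45

Sale 1, sell 327: 327/720 × $13,212.00 → $6,000.45
Ending inventory (cost pool remaining) = $7,211.55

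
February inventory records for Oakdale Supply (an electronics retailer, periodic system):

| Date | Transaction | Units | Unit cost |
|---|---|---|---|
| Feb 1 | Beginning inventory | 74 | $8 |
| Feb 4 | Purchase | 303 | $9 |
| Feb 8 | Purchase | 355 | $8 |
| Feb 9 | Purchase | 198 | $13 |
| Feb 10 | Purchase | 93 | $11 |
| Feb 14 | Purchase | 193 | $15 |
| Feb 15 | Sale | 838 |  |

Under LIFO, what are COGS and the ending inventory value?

Feb 15, 838 sold [LIFO — newest first]: 193 @ $15 + 93 @ $11 + 198 @ $13 + 354 @ $8 = $9,324
Ending inventory: 74 @ $8 + 303 @ $9 + 1 @ $8 = $3,327
Check: goods available $12,651 = COGS $9,324 + ending $3,327

COGS = $9,324; ending inventory = $3,327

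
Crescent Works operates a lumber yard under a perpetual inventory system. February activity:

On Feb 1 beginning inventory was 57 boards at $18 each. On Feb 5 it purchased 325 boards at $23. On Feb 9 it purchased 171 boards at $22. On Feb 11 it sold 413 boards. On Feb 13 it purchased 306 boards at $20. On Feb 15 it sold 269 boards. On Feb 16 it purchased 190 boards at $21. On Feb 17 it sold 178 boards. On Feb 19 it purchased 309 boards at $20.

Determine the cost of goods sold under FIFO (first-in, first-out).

COGS = $18,404

Feb 11, 413 sold [FIFO — oldest first]: 57 @ $18 + 325 @ $23 + 31 @ $22 = $9,183
Feb 15, 269 sold [FIFO — oldest first]: 140 @ $22 + 129 @ $20 = $5,660
Feb 17, 178 sold [FIFO — oldest first]: 177 @ $20 + 1 @ $21 = $3,561
Total COGS = $9,183 + $5,660 + $3,561 = $18,404
Ending inventory: 189 @ $21 + 309 @ $20 = $10,149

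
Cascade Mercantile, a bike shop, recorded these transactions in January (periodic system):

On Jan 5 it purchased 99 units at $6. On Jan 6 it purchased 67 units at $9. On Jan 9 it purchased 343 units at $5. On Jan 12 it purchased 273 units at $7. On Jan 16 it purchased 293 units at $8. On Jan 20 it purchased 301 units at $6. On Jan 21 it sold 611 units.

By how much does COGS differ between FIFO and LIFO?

$643

FIFO COGS: 99 @ $6 + 67 @ $9 + 343 @ $5 + 102 @ $7 = $3,626
LIFO COGS: 301 @ $6 + 293 @ $8 + 17 @ $7 = $4,269
Difference = |$3,626 − $4,269| = $643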